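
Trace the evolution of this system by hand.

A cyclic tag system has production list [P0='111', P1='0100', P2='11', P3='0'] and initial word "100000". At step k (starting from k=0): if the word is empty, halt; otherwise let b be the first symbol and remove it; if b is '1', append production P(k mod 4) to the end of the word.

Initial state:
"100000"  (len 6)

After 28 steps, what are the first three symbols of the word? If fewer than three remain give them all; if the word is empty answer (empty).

111

0) "100000"  (len 6)
1) "00000111"  (len 8)
2) "0000111"  (len 7)
3) "000111"  (len 6)
4) "00111"  (len 5)
5) "0111"  (len 4)
6) "111"  (len 3)
7) "1111"  (len 4)
8) "1110"  (len 4)
9) "110111"  (len 6)
10) "101110100"  (len 9)
11) "0111010011"  (len 10)
12) "111010011"  (len 9)
13) "11010011111"  (len 11)
14) "10100111110100"  (len 14)
15) "010011111010011"  (len 15)
16) "10011111010011"  (len 14)
17) "0011111010011111"  (len 16)
18) "011111010011111"  (len 15)
19) "11111010011111"  (len 14)
20) "11110100111110"  (len 14)
21) "1110100111110111"  (len 16)
22) "1101001111101110100"  (len 19)
23) "10100111110111010011"  (len 20)
24) "01001111101110100110"  (len 20)
25) "1001111101110100110"  (len 19)
26) "0011111011101001100100"  (len 22)
27) "011111011101001100100"  (len 21)
28) "11111011101001100100"  (len 20)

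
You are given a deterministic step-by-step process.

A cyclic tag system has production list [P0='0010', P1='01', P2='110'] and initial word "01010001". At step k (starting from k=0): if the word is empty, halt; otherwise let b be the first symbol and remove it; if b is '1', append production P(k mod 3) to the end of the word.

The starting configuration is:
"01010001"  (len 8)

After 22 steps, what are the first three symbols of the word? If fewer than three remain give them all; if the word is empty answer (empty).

100

t=0: "01010001"  (len 8)
t=1: "1010001"  (len 7)
t=2: "01000101"  (len 8)
t=3: "1000101"  (len 7)
t=4: "0001010010"  (len 10)
t=5: "001010010"  (len 9)
t=6: "01010010"  (len 8)
t=7: "1010010"  (len 7)
t=8: "01001001"  (len 8)
t=9: "1001001"  (len 7)
t=10: "0010010010"  (len 10)
t=11: "010010010"  (len 9)
t=12: "10010010"  (len 8)
t=13: "00100100010"  (len 11)
t=14: "0100100010"  (len 10)
t=15: "100100010"  (len 9)
t=16: "001000100010"  (len 12)
t=17: "01000100010"  (len 11)
t=18: "1000100010"  (len 10)
t=19: "0001000100010"  (len 13)
t=20: "001000100010"  (len 12)
t=21: "01000100010"  (len 11)
t=22: "1000100010"  (len 10)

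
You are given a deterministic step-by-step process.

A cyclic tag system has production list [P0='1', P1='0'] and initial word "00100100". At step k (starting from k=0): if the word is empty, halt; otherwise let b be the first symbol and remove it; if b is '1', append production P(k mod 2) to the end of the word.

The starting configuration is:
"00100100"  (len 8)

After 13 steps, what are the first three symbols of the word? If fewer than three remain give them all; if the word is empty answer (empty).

0) "00100100"  (len 8)
1) "0100100"  (len 7)
2) "100100"  (len 6)
3) "001001"  (len 6)
4) "01001"  (len 5)
5) "1001"  (len 4)
6) "0010"  (len 4)
7) "010"  (len 3)
8) "10"  (len 2)
9) "01"  (len 2)
10) "1"  (len 1)
11) "1"  (len 1)
12) "0"  (len 1)
13) (halted — word empty)

(empty)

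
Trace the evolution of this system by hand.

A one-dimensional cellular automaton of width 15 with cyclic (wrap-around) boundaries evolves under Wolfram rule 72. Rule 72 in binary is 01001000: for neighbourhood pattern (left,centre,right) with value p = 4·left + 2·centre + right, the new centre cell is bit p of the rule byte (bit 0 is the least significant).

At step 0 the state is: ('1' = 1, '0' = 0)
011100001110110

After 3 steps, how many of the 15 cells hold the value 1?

2

t=0: 011100001110110
t=1: 010100001010110
t=2: 000000000000110
t=3: 000000000000110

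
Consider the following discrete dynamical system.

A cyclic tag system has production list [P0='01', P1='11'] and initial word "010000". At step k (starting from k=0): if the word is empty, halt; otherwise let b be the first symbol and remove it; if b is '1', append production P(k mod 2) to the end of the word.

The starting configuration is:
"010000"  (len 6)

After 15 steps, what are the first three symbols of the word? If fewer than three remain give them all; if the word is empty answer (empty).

k=0  "010000"  (len 6)
k=1  "10000"  (len 5)
k=2  "000011"  (len 6)
k=3  "00011"  (len 5)
k=4  "0011"  (len 4)
k=5  "011"  (len 3)
k=6  "11"  (len 2)
k=7  "101"  (len 3)
k=8  "0111"  (len 4)
k=9  "111"  (len 3)
k=10  "1111"  (len 4)
k=11  "11101"  (len 5)
k=12  "110111"  (len 6)
k=13  "1011101"  (len 7)
k=14  "01110111"  (len 8)
k=15  "1110111"  (len 7)

111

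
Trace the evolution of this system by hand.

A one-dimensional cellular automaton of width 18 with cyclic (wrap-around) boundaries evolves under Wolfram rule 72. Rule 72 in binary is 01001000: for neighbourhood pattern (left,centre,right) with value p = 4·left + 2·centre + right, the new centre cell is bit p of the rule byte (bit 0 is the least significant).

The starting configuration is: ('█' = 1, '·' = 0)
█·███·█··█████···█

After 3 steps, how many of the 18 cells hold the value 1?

k=0  █·███·█··█████···█
k=1  █·█·█····█···█···█
k=2  █················█
k=3  █················█

2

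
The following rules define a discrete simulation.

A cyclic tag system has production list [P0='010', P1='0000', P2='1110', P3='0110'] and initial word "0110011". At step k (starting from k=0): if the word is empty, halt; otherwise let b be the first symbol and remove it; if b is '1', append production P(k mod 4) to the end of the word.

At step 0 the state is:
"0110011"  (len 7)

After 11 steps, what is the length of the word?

12

step 0: "0110011"  (len 7)
step 1: "110011"  (len 6)
step 2: "100110000"  (len 9)
step 3: "001100001110"  (len 12)
step 4: "01100001110"  (len 11)
step 5: "1100001110"  (len 10)
step 6: "1000011100000"  (len 13)
step 7: "0000111000001110"  (len 16)
step 8: "000111000001110"  (len 15)
step 9: "00111000001110"  (len 14)
step 10: "0111000001110"  (len 13)
step 11: "111000001110"  (len 12)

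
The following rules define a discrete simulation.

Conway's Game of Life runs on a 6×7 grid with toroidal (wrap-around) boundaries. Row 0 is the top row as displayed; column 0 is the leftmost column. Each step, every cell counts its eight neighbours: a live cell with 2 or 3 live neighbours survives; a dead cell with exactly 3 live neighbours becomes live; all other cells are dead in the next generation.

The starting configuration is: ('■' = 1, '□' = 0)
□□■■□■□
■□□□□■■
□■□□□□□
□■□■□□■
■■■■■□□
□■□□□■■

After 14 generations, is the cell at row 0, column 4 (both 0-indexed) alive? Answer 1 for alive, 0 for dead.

0

t=0: □□■■□■□
■□□□□■■
□■□□□□□
□■□■□□■
■■■■■□□
□■□□□■■
t=1: □■■□□□□
■■■□■■■
□■■□□■□
□□□■■□□
□□□■■□□
□□□□□■■
t=2: □□■■■□□
□□□□■■■
□□□□□□□
□□□□□■□
□□□■□□□
□□■■■■□
t=3: □□■□□□■
□□□□■■□
□□□□■□■
□□□□□□□
□□■■□■□
□□□□□■□
t=4: □□□□■□■
□□□■■□■
□□□□■□□
□□□■■■□
□□□□■□□
□□■■■■■
t=5: ■□■□□□■
□□□■■□□
□□□□□□□
□□□■□■□
□□■□□□■
□□□□□□■
t=6: ■□□■□■■
□□□■□□□
□□□■□□□
□□□□□□□
□□□□□■■
□■□□□■■
t=7: ■□■□□■□
□□■■□□■
□□□□□□□
□□□□□□□
■□□□□■■
□□□□□□□
t=8: □■■■□□■
□■■■□□■
□□□□□□□
□□□□□□■
□□□□□□■
■■□□□■□
t=9: □□□■■■■
□■□■□□□
■□■□□□□
□□□□□□□
□□□□□■■
□■□□□■□
t=10: ■□□■□■■
■■□■□■■
□■■□□□□
□□□□□□■
□□□□□■■
■□□□□□□
t=11: □□■□□■□
□□□■□■□
□■■□□■□
■□□□□■■
■□□□□■■
■□□□■□□
t=12: □□□■□■■
□■□■□■■
■■■□□■□
□□□□■□□
□■□□■□□
■■□□■□□
t=13: □■□■□□□
□■□■□□□
■■■■□■□
■□■■■■□
■■□■■■□
■■■■■□■
t=14: □□□□□□□
□□□■□□□
■□□□□■□
□□□□□□□
□□□□□□□
□□□□□□■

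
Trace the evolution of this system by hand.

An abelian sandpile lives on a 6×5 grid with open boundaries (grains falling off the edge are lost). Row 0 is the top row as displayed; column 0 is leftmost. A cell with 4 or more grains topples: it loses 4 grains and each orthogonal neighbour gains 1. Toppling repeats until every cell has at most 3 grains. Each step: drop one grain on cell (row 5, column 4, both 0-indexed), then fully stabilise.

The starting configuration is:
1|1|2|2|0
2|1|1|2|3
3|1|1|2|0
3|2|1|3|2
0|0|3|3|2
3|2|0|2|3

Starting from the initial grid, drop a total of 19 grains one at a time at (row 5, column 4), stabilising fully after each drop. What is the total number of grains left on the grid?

53

t=0: 1|1|2|2|0
2|1|1|2|3
3|1|1|2|0
3|2|1|3|2
0|0|3|3|2
3|2|0|2|3
t=1: 1|1|2|2|0
2|1|1|2|3
3|1|1|2|0
3|2|1|3|2
0|0|3|3|3
3|2|0|3|0
t=2: 1|1|2|2|0
2|1|1|2|3
3|1|1|2|0
3|2|1|3|2
0|0|3|3|3
3|2|0|3|1
t=3: 1|1|2|2|0
2|1|1|2|3
3|1|1|2|0
3|2|1|3|2
0|0|3|3|3
3|2|0|3|2
t=4: 1|1|2|2|0
2|1|1|2|3
3|1|1|2|0
3|2|1|3|2
0|0|3|3|3
3|2|0|3|3
t=5: 1|1|2|2|0
2|1|1|2|3
3|1|1|3|1
3|2|3|1|0
0|1|0|3|2
3|2|2|1|2
t=6: 1|1|2|2|0
2|1|1|2|3
3|1|1|3|1
3|2|3|1|0
0|1|0|3|2
3|2|2|1|3
t=7: 1|1|2|2|0
2|1|1|2|3
3|1|1|3|1
3|2|3|1|0
0|1|0|3|3
3|2|2|2|0
t=8: 1|1|2|2|0
2|1|1|2|3
3|1|1|3|1
3|2|3|1|0
0|1|0|3|3
3|2|2|2|1
t=9: 1|1|2|2|0
2|1|1|2|3
3|1|1|3|1
3|2|3|1|0
0|1|0|3|3
3|2|2|2|2
t=10: 1|1|2|2|0
2|1|1|2|3
3|1|1|3|1
3|2|3|1|0
0|1|0|3|3
3|2|2|2|3
t=11: 1|1|2|2|0
2|1|1|2|3
3|1|1|3|1
3|2|3|2|1
0|1|1|1|1
3|2|3|0|2
t=12: 1|1|2|2|0
2|1|1|2|3
3|1|1|3|1
3|2|3|2|1
0|1|1|1|1
3|2|3|0|3
t=13: 1|1|2|2|0
2|1|1|2|3
3|1|1|3|1
3|2|3|2|1
0|1|1|1|2
3|2|3|1|0
t=14: 1|1|2|2|0
2|1|1|2|3
3|1|1|3|1
3|2|3|2|1
0|1|1|1|2
3|2|3|1|1
t=15: 1|1|2|2|0
2|1|1|2|3
3|1|1|3|1
3|2|3|2|1
0|1|1|1|2
3|2|3|1|2
t=16: 1|1|2|2|0
2|1|1|2|3
3|1|1|3|1
3|2|3|2|1
0|1|1|1|2
3|2|3|1|3
t=17: 1|1|2|2|0
2|1|1|2|3
3|1|1|3|1
3|2|3|2|1
0|1|1|1|3
3|2|3|2|0
t=18: 1|1|2|2|0
2|1|1|2|3
3|1|1|3|1
3|2|3|2|1
0|1|1|1|3
3|2|3|2|1
t=19: 1|1|2|2|0
2|1|1|2|3
3|1|1|3|1
3|2|3|2|1
0|1|1|1|3
3|2|3|2|2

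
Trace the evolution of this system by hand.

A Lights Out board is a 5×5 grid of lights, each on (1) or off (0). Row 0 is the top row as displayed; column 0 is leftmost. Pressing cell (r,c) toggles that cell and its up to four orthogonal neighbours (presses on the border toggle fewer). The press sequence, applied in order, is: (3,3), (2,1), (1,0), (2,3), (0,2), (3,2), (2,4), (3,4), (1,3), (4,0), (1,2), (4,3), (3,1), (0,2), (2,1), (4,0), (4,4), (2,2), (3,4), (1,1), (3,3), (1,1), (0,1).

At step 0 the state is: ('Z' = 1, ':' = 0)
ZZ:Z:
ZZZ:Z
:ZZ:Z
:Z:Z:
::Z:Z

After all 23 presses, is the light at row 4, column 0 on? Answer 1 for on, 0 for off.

t=0: ZZ:Z:
ZZZ:Z
:ZZ:Z
:Z:Z:
::Z:Z
t=1: ZZ:Z:
ZZZ:Z
:ZZZZ
:ZZ:Z
::ZZZ
t=2: ZZ:Z:
Z:Z:Z
Z::ZZ
::Z:Z
::ZZZ
t=3: :Z:Z:
:ZZ:Z
:::ZZ
::Z:Z
::ZZZ
t=4: :Z:Z:
:ZZZZ
::Z::
::ZZZ
::ZZZ
t=5: ::Z::
:Z:ZZ
::Z::
::ZZZ
::ZZZ
t=6: ::Z::
:Z:ZZ
:::::
:Z::Z
:::ZZ
t=7: ::Z::
:Z:Z:
:::ZZ
:Z:::
:::ZZ
t=8: ::Z::
:Z:Z:
:::Z:
:Z:ZZ
:::Z:
t=9: ::ZZ:
:ZZ:Z
:::::
:Z:ZZ
:::Z:
t=10: ::ZZ:
:ZZ:Z
:::::
ZZ:ZZ
ZZ:Z:
t=11: :::Z:
:::ZZ
::Z::
ZZ:ZZ
ZZ:Z:
t=12: :::Z:
:::ZZ
::Z::
ZZ::Z
ZZZ:Z
t=13: :::Z:
:::ZZ
:ZZ::
::Z:Z
Z:Z:Z
t=14: :ZZ::
::ZZZ
:ZZ::
::Z:Z
Z:Z:Z
t=15: :ZZ::
:ZZZZ
Z::::
:ZZ:Z
Z:Z:Z
t=16: :ZZ::
:ZZZZ
Z::::
ZZZ:Z
:ZZ:Z
t=17: :ZZ::
:ZZZZ
Z::::
ZZZ::
:ZZZ:
t=18: :ZZ::
:Z:ZZ
ZZZZ:
ZZ:::
:ZZZ:
t=19: :ZZ::
:Z:ZZ
ZZZZZ
ZZ:ZZ
:ZZZZ
t=20: ::Z::
Z:ZZZ
Z:ZZZ
ZZ:ZZ
:ZZZZ
t=21: ::Z::
Z:ZZZ
Z:Z:Z
ZZZ::
:ZZ:Z
t=22: :ZZ::
:Z:ZZ
ZZZ:Z
ZZZ::
:ZZ:Z
t=23: Z::::
:::ZZ
ZZZ:Z
ZZZ::
:ZZ:Z

0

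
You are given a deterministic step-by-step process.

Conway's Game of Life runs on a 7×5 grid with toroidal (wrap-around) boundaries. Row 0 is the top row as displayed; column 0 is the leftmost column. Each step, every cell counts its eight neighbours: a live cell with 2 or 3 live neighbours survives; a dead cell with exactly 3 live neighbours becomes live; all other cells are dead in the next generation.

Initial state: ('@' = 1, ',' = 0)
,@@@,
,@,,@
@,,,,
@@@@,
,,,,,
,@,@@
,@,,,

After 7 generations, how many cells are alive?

20

k=0  ,@@@,
,@,,@
@,,,,
@@@@,
,,,,,
,@,@@
,@,,,
k=1  ,@,@,
,@,@@
,,,@,
@@@,@
,,,,,
@,@,,
,@,,@
k=2  ,@,@,
@,,@@
,,,,,
@@@@@
,,@@@
@@,,,
,@,@@
k=3  ,@,,,
@,@@@
,,,,,
@@,,,
,,,,,
,@,,,
,@,@@
k=4  ,@,,,
@@@@@
,,@@,
,,,,,
@@,,,
@,@,,
,@,,,
k=5  ,,,@@
@,,,@
@,,,,
,@@,,
@@,,,
@,@,,
@@@,,
k=6  ,,@@,
@,,@,
@,,,@
,,@,,
@,,,,
,,@,@
@,@,,
k=7  ,,@@,
@@@@,
@@,@@
@@,,@
,@,@,
@,,@@
,,@,@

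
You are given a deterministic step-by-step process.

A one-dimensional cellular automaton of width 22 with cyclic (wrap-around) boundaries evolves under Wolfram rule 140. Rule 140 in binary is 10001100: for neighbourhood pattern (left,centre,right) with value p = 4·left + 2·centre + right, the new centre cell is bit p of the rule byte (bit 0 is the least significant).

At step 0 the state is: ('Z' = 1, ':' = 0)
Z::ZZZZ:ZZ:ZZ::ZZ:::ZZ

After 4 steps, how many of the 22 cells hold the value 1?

k=0  Z::ZZZZ:ZZ:ZZ::ZZ:::ZZ
k=1  :::ZZZ::Z::Z:::Z::::ZZ
k=2  :::ZZ:::Z::Z:::Z::::Z:
k=3  :::Z::::Z::Z:::Z::::Z:
k=4  :::Z::::Z::Z:::Z::::Z:

5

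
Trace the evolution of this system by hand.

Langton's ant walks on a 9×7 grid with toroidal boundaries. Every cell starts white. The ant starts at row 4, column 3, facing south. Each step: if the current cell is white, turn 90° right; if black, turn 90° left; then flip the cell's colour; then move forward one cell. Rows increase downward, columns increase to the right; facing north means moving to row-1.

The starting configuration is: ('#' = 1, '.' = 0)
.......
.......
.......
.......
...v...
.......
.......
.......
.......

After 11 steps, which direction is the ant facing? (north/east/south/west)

east

step 0: .......
.......
.......
.......
...v...
.......
.......
.......
.......
step 1: .......
.......
.......
.......
..<#...
.......
.......
.......
.......
step 2: .......
.......
.......
..^....
..##...
.......
.......
.......
.......
step 3: .......
.......
.......
..#>...
..##...
.......
.......
.......
.......
step 4: .......
.......
.......
..##...
..#v...
.......
.......
.......
.......
step 5: .......
.......
.......
..##...
..#.>..
.......
.......
.......
.......
step 6: .......
.......
.......
..##...
..#.#..
....v..
.......
.......
.......
step 7: .......
.......
.......
..##...
..#.#..
...<#..
.......
.......
.......
step 8: .......
.......
.......
..##...
..#^#..
...##..
.......
.......
.......
step 9: .......
.......
.......
..##...
..##>..
...##..
.......
.......
.......
step 10: .......
.......
.......
..##^..
..##...
...##..
.......
.......
.......
step 11: .......
.......
.......
..###>.
..##...
...##..
.......
.......
.......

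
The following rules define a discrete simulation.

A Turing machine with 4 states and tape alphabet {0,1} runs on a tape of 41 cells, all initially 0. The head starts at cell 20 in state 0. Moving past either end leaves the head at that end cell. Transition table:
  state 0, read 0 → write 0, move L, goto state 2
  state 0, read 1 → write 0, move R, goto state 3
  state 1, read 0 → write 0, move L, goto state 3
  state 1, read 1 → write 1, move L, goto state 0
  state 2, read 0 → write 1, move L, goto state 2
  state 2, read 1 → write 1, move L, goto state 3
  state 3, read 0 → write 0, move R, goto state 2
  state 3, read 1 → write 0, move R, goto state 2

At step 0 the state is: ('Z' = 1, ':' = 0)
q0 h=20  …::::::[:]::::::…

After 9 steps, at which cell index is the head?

11

[0] q0 h=20  …::::::[:]::::::…
[1] q2 h=19  …::::::[:]::::::…
[2] q2 h=18  …::::::[:]Z:::::…
[3] q2 h=17  …::::::[:]ZZ::::…
[4] q2 h=16  …::::::[:]ZZZ:::…
[5] q2 h=15  …::::::[:]ZZZZ::…
[6] q2 h=14  …::::::[:]ZZZZZ:…
[7] q2 h=13  …::::::[:]ZZZZZZ…
[8] q2 h=12  …::::::[:]ZZZZZZ…
[9] q2 h=11  …::::::[:]ZZZZZZ…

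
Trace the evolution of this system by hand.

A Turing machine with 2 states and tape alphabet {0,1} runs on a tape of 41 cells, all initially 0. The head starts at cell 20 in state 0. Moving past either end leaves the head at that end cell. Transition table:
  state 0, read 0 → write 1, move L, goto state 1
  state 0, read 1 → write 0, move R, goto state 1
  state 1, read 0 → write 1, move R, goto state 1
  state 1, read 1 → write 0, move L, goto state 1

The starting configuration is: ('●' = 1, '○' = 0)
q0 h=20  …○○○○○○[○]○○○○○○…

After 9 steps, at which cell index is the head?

23

0) q0 h=20  …○○○○○○[○]○○○○○○…
1) q1 h=19  …○○○○○○[○]●○○○○○…
2) q1 h=20  …○○○○○●[●]○○○○○○…
3) q1 h=19  …○○○○○○[●]○○○○○○…
4) q1 h=18  …○○○○○○[○]○○○○○○…
5) q1 h=19  …○○○○○●[○]○○○○○○…
6) q1 h=20  …○○○○●●[○]○○○○○○…
7) q1 h=21  …○○○●●●[○]○○○○○○…
8) q1 h=22  …○○●●●●[○]○○○○○○…
9) q1 h=23  …○●●●●●[○]○○○○○○…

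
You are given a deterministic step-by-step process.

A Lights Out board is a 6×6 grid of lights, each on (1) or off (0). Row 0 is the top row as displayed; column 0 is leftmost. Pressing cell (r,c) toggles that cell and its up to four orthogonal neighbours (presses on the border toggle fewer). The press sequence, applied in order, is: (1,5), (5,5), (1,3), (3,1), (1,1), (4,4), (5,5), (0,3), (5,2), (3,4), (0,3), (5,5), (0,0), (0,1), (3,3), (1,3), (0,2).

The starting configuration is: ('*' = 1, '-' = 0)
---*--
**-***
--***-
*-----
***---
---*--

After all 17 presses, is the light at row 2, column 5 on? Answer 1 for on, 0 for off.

1

t=0: ---*--
**-***
--***-
*-----
***---
---*--
t=1: ---*-*
**-*--
--****
*-----
***---
---*--
t=2: ---*-*
**-*--
--****
*-----
***--*
---***
t=3: -----*
***-*-
--*-**
*-----
***--*
---***
t=4: -----*
***-*-
-**-**
-**---
*-*--*
---***
t=5: -*---*
----*-
--*-**
-**---
*-*--*
---***
t=6: -*---*
----*-
--*-**
-**-*-
*-***-
---*-*
t=7: -*---*
----*-
--*-**
-**-*-
*-****
---**-
t=8: -*****
---**-
--*-**
-**-*-
*-****
---**-
t=9: -*****
---**-
--*-**
-**-*-
*--***
-**-*-
t=10: -*****
---**-
--*--*
-***-*
*--*-*
-**-*-
t=11: -*---*
----*-
--*--*
-***-*
*--*-*
-**-*-
t=12: -*---*
----*-
--*--*
-***-*
*--*--
-**--*
t=13: *----*
*---*-
--*--*
-***-*
*--*--
-**--*
t=14: -**--*
**--*-
--*--*
-***-*
*--*--
-**--*
t=15: -**--*
**--*-
--**-*
-*--**
*-----
-**--*
t=16: -***-*
****--
--*--*
-*--**
*-----
-**--*
t=17: -----*
**-*--
--*--*
-*--**
*-----
-**--*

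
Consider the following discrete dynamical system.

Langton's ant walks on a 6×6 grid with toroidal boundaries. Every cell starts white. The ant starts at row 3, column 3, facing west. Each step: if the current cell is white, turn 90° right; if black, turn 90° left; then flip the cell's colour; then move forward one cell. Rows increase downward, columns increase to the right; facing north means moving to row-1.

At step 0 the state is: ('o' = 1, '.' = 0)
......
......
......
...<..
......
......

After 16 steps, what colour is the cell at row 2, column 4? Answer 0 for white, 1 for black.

[0] ......
......
......
...<..
......
......
[1] ......
......
...^..
...o..
......
......
[2] ......
......
...o>.
...o..
......
......
[3] ......
......
...oo.
...ov.
......
......
[4] ......
......
...oo.
...<o.
......
......
[5] ......
......
...oo.
....o.
...v..
......
[6] ......
......
...oo.
....o.
..<o..
......
[7] ......
......
...oo.
..^.o.
..oo..
......
[8] ......
......
...oo.
..o>o.
..oo..
......
[9] ......
......
...oo.
..ooo.
..ov..
......
[10] ......
......
...oo.
..ooo.
..o.>.
......
[11] ......
......
...oo.
..ooo.
..o.o.
....v.
[12] ......
......
...oo.
..ooo.
..o.o.
...<o.
[13] ......
......
...oo.
..ooo.
..o^o.
...oo.
[14] ......
......
...oo.
..ooo.
..oo>.
...oo.
[15] ......
......
...oo.
..oo^.
..oo..
...oo.
[16] ......
......
...oo.
..o<..
..oo..
...oo.

1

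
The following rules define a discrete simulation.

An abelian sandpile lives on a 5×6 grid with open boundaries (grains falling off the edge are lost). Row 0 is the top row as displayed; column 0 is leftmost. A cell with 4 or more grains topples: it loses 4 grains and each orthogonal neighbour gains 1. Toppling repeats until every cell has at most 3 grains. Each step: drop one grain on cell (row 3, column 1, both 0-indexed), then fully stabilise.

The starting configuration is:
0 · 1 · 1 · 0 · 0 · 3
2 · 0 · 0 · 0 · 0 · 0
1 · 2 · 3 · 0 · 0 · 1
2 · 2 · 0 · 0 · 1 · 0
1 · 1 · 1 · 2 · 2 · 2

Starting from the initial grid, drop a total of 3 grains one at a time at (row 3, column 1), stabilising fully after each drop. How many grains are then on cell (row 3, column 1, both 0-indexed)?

0) 0 · 1 · 1 · 0 · 0 · 3
2 · 0 · 0 · 0 · 0 · 0
1 · 2 · 3 · 0 · 0 · 1
2 · 2 · 0 · 0 · 1 · 0
1 · 1 · 1 · 2 · 2 · 2
1) 0 · 1 · 1 · 0 · 0 · 3
2 · 0 · 0 · 0 · 0 · 0
1 · 2 · 3 · 0 · 0 · 1
2 · 3 · 0 · 0 · 1 · 0
1 · 1 · 1 · 2 · 2 · 2
2) 0 · 1 · 1 · 0 · 0 · 3
2 · 0 · 0 · 0 · 0 · 0
1 · 3 · 3 · 0 · 0 · 1
3 · 0 · 1 · 0 · 1 · 0
1 · 2 · 1 · 2 · 2 · 2
3) 0 · 1 · 1 · 0 · 0 · 3
2 · 0 · 0 · 0 · 0 · 0
1 · 3 · 3 · 0 · 0 · 1
3 · 1 · 1 · 0 · 1 · 0
1 · 2 · 1 · 2 · 2 · 2

1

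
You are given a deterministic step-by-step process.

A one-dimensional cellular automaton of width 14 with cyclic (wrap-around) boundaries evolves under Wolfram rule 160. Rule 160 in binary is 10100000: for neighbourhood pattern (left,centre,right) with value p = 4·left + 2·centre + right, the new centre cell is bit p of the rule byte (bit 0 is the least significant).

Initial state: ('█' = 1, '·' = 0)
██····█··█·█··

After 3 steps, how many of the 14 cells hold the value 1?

0

k=0  ██····█··█·█··
k=1  ··········█···
k=2  ··············
k=3  ··············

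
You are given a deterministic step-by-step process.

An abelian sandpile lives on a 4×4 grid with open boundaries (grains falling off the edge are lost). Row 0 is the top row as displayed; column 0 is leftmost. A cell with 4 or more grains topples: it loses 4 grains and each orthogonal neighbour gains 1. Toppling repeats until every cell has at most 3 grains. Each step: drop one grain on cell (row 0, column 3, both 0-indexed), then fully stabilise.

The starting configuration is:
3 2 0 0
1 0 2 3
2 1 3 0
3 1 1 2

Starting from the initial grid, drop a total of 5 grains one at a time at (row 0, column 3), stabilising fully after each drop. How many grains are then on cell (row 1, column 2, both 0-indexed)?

k=0  3 2 0 0
1 0 2 3
2 1 3 0
3 1 1 2
k=1  3 2 0 1
1 0 2 3
2 1 3 0
3 1 1 2
k=2  3 2 0 2
1 0 2 3
2 1 3 0
3 1 1 2
k=3  3 2 0 3
1 0 2 3
2 1 3 0
3 1 1 2
k=4  3 2 1 1
1 0 3 0
2 1 3 1
3 1 1 2
k=5  3 2 1 2
1 0 3 0
2 1 3 1
3 1 1 2

3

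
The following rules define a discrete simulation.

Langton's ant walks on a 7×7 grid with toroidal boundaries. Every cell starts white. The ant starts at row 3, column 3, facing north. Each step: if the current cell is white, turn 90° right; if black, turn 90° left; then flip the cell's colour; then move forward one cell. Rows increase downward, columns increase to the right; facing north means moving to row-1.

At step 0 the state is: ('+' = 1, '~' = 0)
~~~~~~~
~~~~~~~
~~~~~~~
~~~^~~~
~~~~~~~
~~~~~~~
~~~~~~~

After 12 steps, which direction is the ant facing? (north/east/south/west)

t=0: ~~~~~~~
~~~~~~~
~~~~~~~
~~~^~~~
~~~~~~~
~~~~~~~
~~~~~~~
t=1: ~~~~~~~
~~~~~~~
~~~~~~~
~~~+>~~
~~~~~~~
~~~~~~~
~~~~~~~
t=2: ~~~~~~~
~~~~~~~
~~~~~~~
~~~++~~
~~~~v~~
~~~~~~~
~~~~~~~
t=3: ~~~~~~~
~~~~~~~
~~~~~~~
~~~++~~
~~~<+~~
~~~~~~~
~~~~~~~
t=4: ~~~~~~~
~~~~~~~
~~~~~~~
~~~^+~~
~~~++~~
~~~~~~~
~~~~~~~
t=5: ~~~~~~~
~~~~~~~
~~~~~~~
~~<~+~~
~~~++~~
~~~~~~~
~~~~~~~
t=6: ~~~~~~~
~~~~~~~
~~^~~~~
~~+~+~~
~~~++~~
~~~~~~~
~~~~~~~
t=7: ~~~~~~~
~~~~~~~
~~+>~~~
~~+~+~~
~~~++~~
~~~~~~~
~~~~~~~
t=8: ~~~~~~~
~~~~~~~
~~++~~~
~~+v+~~
~~~++~~
~~~~~~~
~~~~~~~
t=9: ~~~~~~~
~~~~~~~
~~++~~~
~~<++~~
~~~++~~
~~~~~~~
~~~~~~~
t=10: ~~~~~~~
~~~~~~~
~~++~~~
~~~++~~
~~v++~~
~~~~~~~
~~~~~~~
t=11: ~~~~~~~
~~~~~~~
~~++~~~
~~~++~~
~<+++~~
~~~~~~~
~~~~~~~
t=12: ~~~~~~~
~~~~~~~
~~++~~~
~^~++~~
~++++~~
~~~~~~~
~~~~~~~

north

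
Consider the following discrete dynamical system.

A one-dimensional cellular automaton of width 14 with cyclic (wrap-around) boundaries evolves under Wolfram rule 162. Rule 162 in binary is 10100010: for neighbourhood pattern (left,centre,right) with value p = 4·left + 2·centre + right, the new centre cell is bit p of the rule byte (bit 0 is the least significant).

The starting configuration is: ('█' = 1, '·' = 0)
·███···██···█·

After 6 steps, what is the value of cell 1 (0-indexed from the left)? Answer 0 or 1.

1

0) ·███···██···█·
1) █·█···█····█··
2) ·█···█····█··█
3) █···█····█··█·
4) ···█····█··█·█
5) ··█····█··█·█·
6) ·█····█··█·█··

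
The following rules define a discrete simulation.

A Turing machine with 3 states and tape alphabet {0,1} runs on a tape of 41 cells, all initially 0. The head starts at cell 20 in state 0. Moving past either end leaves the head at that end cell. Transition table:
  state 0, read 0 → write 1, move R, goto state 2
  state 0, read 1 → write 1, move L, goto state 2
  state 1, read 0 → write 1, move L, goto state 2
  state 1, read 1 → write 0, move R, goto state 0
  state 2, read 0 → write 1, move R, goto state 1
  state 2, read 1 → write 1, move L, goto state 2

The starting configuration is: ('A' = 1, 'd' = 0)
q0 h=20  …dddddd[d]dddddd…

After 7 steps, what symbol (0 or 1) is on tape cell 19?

step 0: q0 h=20  …dddddd[d]dddddd…
step 1: q2 h=21  …dddddA[d]dddddd…
step 2: q1 h=22  …ddddAA[d]dddddd…
step 3: q2 h=21  …dddddA[A]Addddd…
step 4: q2 h=20  …dddddd[A]AAdddd…
step 5: q2 h=19  …dddddd[d]AAAddd…
step 6: q1 h=20  …dddddA[A]AAdddd…
step 7: q0 h=21  …ddddAd[A]Addddd…

1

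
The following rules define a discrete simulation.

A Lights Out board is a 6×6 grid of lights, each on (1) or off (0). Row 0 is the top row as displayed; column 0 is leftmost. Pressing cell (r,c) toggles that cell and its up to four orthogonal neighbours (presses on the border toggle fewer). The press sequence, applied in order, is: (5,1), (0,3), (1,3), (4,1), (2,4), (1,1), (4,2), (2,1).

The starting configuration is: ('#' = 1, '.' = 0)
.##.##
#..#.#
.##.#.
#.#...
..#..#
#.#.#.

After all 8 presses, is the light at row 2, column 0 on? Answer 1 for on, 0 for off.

1

step 0: .##.##
#..#.#
.##.#.
#.#...
..#..#
#.#.#.
step 1: .##.##
#..#.#
.##.#.
#.#...
.##..#
.#..#.
step 2: .#.#.#
#....#
.##.#.
#.#...
.##..#
.#..#.
step 3: .#...#
#.####
.####.
#.#...
.##..#
.#..#.
step 4: .#...#
#.####
.####.
###...
#....#
....#.
step 5: .#...#
#.##.#
.##..#
###.#.
#....#
....#.
step 6: .....#
.#.#.#
..#..#
###.#.
#....#
....#.
step 7: .....#
.#.#.#
..#..#
##..#.
####.#
..#.#.
step 8: .....#
...#.#
##...#
#...#.
####.#
..#.#.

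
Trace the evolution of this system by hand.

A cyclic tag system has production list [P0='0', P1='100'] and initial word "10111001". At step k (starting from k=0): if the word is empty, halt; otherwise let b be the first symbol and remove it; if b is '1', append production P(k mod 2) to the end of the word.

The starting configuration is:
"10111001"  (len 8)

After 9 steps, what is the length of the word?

k=0  "10111001"  (len 8)
k=1  "01110010"  (len 8)
k=2  "1110010"  (len 7)
k=3  "1100100"  (len 7)
k=4  "100100100"  (len 9)
k=5  "001001000"  (len 9)
k=6  "01001000"  (len 8)
k=7  "1001000"  (len 7)
k=8  "001000100"  (len 9)
k=9  "01000100"  (len 8)

8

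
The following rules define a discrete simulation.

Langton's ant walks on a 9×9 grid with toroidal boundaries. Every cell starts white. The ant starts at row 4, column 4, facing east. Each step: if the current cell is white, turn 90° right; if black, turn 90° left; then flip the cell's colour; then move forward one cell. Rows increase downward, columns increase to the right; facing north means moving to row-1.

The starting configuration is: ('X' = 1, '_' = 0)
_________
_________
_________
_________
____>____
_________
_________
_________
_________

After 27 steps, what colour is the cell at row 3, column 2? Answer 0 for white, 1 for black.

step 0: _________
_________
_________
_________
____>____
_________
_________
_________
_________
step 1: _________
_________
_________
_________
____X____
____v____
_________
_________
_________
step 2: _________
_________
_________
_________
____X____
___<X____
_________
_________
_________
step 3: _________
_________
_________
_________
___^X____
___XX____
_________
_________
_________
step 4: _________
_________
_________
_________
___X>____
___XX____
_________
_________
_________
step 5: _________
_________
_________
____^____
___X_____
___XX____
_________
_________
_________
step 6: _________
_________
_________
____X>___
___X_____
___XX____
_________
_________
_________
step 7: _________
_________
_________
____XX___
___X_v___
___XX____
_________
_________
_________
step 8: _________
_________
_________
____XX___
___X<X___
___XX____
_________
_________
_________
step 9: _________
_________
_________
____^X___
___XXX___
___XX____
_________
_________
_________
step 10: _________
_________
_________
___<_X___
___XXX___
___XX____
_________
_________
_________
step 11: _________
_________
___^_____
___X_X___
___XXX___
___XX____
_________
_________
_________
step 12: _________
_________
___X>____
___X_X___
___XXX___
___XX____
_________
_________
_________
step 13: _________
_________
___XX____
___XvX___
___XXX___
___XX____
_________
_________
_________
step 14: _________
_________
___XX____
___<XX___
___XXX___
___XX____
_________
_________
_________
step 15: _________
_________
___XX____
____XX___
___vXX___
___XX____
_________
_________
_________
step 16: _________
_________
___XX____
____XX___
____>X___
___XX____
_________
_________
_________
step 17: _________
_________
___XX____
____^X___
_____X___
___XX____
_________
_________
_________
step 18: _________
_________
___XX____
___<_X___
_____X___
___XX____
_________
_________
_________
step 19: _________
_________
___^X____
___X_X___
_____X___
___XX____
_________
_________
_________
step 20: _________
_________
__<_X____
___X_X___
_____X___
___XX____
_________
_________
_________
step 21: _________
__^______
__X_X____
___X_X___
_____X___
___XX____
_________
_________
_________
step 22: _________
__X>_____
__X_X____
___X_X___
_____X___
___XX____
_________
_________
_________
step 23: _________
__XX_____
__XvX____
___X_X___
_____X___
___XX____
_________
_________
_________
step 24: _________
__XX_____
__<XX____
___X_X___
_____X___
___XX____
_________
_________
_________
step 25: _________
__XX_____
___XX____
__vX_X___
_____X___
___XX____
_________
_________
_________
step 26: _________
__XX_____
___XX____
_<XX_X___
_____X___
___XX____
_________
_________
_________
step 27: _________
__XX_____
_^_XX____
_XXX_X___
_____X___
___XX____
_________
_________
_________

1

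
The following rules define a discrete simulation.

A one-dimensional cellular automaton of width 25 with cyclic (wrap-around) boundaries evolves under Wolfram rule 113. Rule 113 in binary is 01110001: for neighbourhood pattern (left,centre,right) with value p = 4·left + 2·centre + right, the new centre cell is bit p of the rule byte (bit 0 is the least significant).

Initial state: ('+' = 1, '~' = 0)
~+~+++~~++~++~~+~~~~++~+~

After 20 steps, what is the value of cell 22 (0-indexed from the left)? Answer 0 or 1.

0

step 0: ~+~+++~~++~++~~+~~~~++~+~
step 1: ~~+~~++~~++~++~~+++~~++~+
step 2: +~~+~~++~~++~++~~~++~~++~
step 3: ~+~~+~~++~~++~+++~~++~~++
step 4: +~+~~+~~++~~++~~++~~++~~+
step 5: ++~+~~+~~++~~++~~++~~++~~
step 6: ~++~+~~+~~++~~++~~++~~++~
step 7: ~~++~+~~+~~++~~++~~++~~++
step 8: +~~++~+~~+~~++~~++~~++~~+
step 9: ++~~++~+~~+~~++~~++~~++~~
step 10: ~++~~++~+~~+~~++~~++~~++~
step 11: ~~++~~++~+~~+~~++~~++~~++
step 12: +~~++~~++~+~~+~~++~~++~~+
step 13: ++~~++~~++~+~~+~~++~~++~~
step 14: ~++~~++~~++~+~~+~~++~~++~
step 15: ~~++~~++~~++~+~~+~~++~~++
step 16: +~~++~~++~~++~+~~+~~++~~+
step 17: ++~~++~~++~~++~+~~+~~++~~
step 18: ~++~~++~~++~~++~+~~+~~++~
step 19: ~~++~~++~~++~~++~+~~+~~++
step 20: +~~++~~++~~++~~++~+~~+~~+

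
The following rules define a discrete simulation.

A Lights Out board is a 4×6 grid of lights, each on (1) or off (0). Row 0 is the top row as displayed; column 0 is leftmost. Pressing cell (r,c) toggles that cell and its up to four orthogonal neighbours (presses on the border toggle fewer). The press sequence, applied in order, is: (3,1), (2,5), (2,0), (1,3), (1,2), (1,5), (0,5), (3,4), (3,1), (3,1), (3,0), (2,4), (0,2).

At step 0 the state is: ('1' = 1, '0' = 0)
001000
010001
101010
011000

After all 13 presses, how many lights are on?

[0] 001000
010001
101010
011000
[1] 001000
010001
111010
100000
[2] 001000
010000
111001
100001
[3] 001000
110000
001001
000001
[4] 001100
111110
001101
000001
[5] 000100
100010
000101
000001
[6] 000101
100001
000100
000001
[7] 000110
100000
000100
000001
[8] 000110
100000
000110
000110
[9] 000110
100000
010110
111110
[10] 000110
100000
000110
000110
[11] 000110
100000
100110
110110
[12] 000110
100010
100001
110100
[13] 011010
101010
100001
110100

11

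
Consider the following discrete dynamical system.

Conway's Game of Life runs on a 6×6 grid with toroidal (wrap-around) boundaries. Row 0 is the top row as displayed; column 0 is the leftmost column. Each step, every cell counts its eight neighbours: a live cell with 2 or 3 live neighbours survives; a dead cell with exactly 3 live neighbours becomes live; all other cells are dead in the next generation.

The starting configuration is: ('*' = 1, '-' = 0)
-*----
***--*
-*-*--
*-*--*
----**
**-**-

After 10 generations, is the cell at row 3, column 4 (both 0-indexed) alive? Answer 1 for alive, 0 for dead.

t=0: -*----
***--*
-*-*--
*-*--*
----**
**-**-
t=1: ---**-
------
---**-
****-*
--*---
*****-
t=2: -*--**
------
**-***
**---*
------
-*--**
t=3: ----**
-***--
-**-*-
-**---
-*--*-
----**
t=4: *-*--*
**---*
*-----
*-----
******
*--*--
t=5: --*-*-
------
------
--***-
--***-
------
t=6: ------
------
---*--
--*-*-
--*-*-
--*-*-
t=7: ------
------
---*--
--*-*-
-**-**
------
t=8: ------
------
---*--
-**-**
-**-**
------
t=9: ------
------
--***-
-*---*
-**-**
------
t=10: ------
---*--
--***-
-*---*
-**-**
------

0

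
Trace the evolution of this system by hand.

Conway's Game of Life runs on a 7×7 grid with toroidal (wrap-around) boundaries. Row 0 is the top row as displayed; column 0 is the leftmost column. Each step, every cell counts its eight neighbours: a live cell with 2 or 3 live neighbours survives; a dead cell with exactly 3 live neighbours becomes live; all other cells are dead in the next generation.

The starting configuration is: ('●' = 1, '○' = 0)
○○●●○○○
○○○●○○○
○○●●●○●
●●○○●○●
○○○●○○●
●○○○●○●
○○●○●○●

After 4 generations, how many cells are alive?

15

k=0  ○○●●○○○
○○○●○○○
○○●●●○●
●●○○●○●
○○○●○○●
●○○○●○●
○○●○●○●
k=1  ○○●○●○○
○○○○○○○
○●●○●○●
○●○○●○●
○●○●●○○
●○○○●○●
●●●○●○●
k=2  ●○●○○●○
○●●○○●○
○●●●○○○
○●○○●○○
○●●●●○●
○○○○●○●
○○●○●○●
k=3  ●○●○●●○
●○○○●○●
●○○●●○○
○○○○●●○
○●●○●○○
○●○○●○●
●●○○●○●
k=4  ○○○○●○○
●○○○○○○
●○○●○○○
○●●○○●○
●●●○●○○
○○○○●○●
○○●○●○○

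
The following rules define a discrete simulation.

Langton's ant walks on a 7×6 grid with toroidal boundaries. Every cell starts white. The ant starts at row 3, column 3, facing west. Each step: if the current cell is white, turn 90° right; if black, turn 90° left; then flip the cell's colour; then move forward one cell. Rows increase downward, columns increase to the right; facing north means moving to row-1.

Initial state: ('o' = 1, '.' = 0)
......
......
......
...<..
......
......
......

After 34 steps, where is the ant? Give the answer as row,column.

4,0

t=0: ......
......
......
...<..
......
......
......
t=1: ......
......
...^..
...o..
......
......
......
t=2: ......
......
...o>.
...o..
......
......
......
t=3: ......
......
...oo.
...ov.
......
......
......
t=4: ......
......
...oo.
...<o.
......
......
......
t=5: ......
......
...oo.
....o.
...v..
......
......
t=6: ......
......
...oo.
....o.
..<o..
......
......
t=7: ......
......
...oo.
..^.o.
..oo..
......
......
t=8: ......
......
...oo.
..o>o.
..oo..
......
......
t=9: ......
......
...oo.
..ooo.
..ov..
......
......
t=10: ......
......
...oo.
..ooo.
..o.>.
......
......
t=11: ......
......
...oo.
..ooo.
..o.o.
....v.
......
t=12: ......
......
...oo.
..ooo.
..o.o.
...<o.
......
t=13: ......
......
...oo.
..ooo.
..o^o.
...oo.
......
t=14: ......
......
...oo.
..ooo.
..oo>.
...oo.
......
t=15: ......
......
...oo.
..oo^.
..oo..
...oo.
......
t=16: ......
......
...oo.
..o<..
..oo..
...oo.
......
t=17: ......
......
...oo.
..o...
..ov..
...oo.
......
t=18: ......
......
...oo.
..o...
..o.>.
...oo.
......
t=19: ......
......
...oo.
..o...
..o.o.
...ov.
......
t=20: ......
......
...oo.
..o...
..o.o.
...o.>
......
t=21: ......
......
...oo.
..o...
..o.o.
...o.o
.....v
t=22: ......
......
...oo.
..o...
..o.o.
...o.o
....<o
t=23: ......
......
...oo.
..o...
..o.o.
...o^o
....oo
t=24: ......
......
...oo.
..o...
..o.o.
...oo>
....oo
t=25: ......
......
...oo.
..o...
..o.o^
...oo.
....oo
t=26: ......
......
...oo.
..o...
>.o.oo
...oo.
....oo
t=27: ......
......
...oo.
..o...
o.o.oo
v..oo.
....oo
t=28: ......
......
...oo.
..o...
o.o.oo
o..oo<
....oo
t=29: ......
......
...oo.
..o...
o.o.o^
o..ooo
....oo
t=30: ......
......
...oo.
..o...
o.o.<.
o..ooo
....oo
t=31: ......
......
...oo.
..o...
o.o...
o..ovo
....oo
t=32: ......
......
...oo.
..o...
o.o...
o..o.>
....oo
t=33: ......
......
...oo.
..o...
o.o..^
o..o..
....oo
t=34: ......
......
...oo.
..o...
>.o..o
o..o..
....oo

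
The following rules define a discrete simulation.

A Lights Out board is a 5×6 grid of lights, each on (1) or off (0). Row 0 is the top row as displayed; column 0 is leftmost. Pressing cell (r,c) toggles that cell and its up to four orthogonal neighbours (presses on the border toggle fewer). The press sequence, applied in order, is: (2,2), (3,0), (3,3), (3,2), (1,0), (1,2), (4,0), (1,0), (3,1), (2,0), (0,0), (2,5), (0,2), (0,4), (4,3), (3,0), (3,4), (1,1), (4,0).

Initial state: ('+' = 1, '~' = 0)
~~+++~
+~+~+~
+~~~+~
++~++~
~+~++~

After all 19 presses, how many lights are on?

0) ~~+++~
+~+~+~
+~~~+~
++~++~
~+~++~
1) ~~+++~
+~~~+~
+++++~
+++++~
~+~++~
2) ~~+++~
+~~~+~
~++++~
~~+++~
++~++~
3) ~~+++~
+~~~+~
~++~+~
~~~~~~
++~~+~
4) ~~+++~
+~~~+~
~+~~+~
~+++~~
+++~+~
5) +~+++~
~+~~+~
++~~+~
~+++~~
+++~+~
6) +~~++~
~~+++~
+++~+~
~+++~~
+++~+~
7) +~~++~
~~+++~
+++~+~
++++~~
~~+~+~
8) ~~~++~
+++++~
~++~+~
++++~~
~~+~+~
9) ~~~++~
+++++~
~~+~+~
~~~+~~
~++~+~
10) ~~~++~
~++++~
+++~+~
+~~+~~
~++~+~
11) ++~++~
+++++~
+++~+~
+~~+~~
~++~+~
12) ++~++~
++++++
+++~~+
+~~+~+
~++~+~
13) +~+~+~
++~+++
+++~~+
+~~+~+
~++~+~
14) +~++~+
++~+~+
+++~~+
+~~+~+
~++~+~
15) +~++~+
++~+~+
+++~~+
+~~~~+
~+~+~~
16) +~++~+
++~+~+
~++~~+
~+~~~+
++~+~~
17) +~++~+
++~+~+
~++~++
~+~++~
++~++~
18) ++++~+
~~++~+
~~+~++
~+~++~
++~++~
19) ++++~+
~~++~+
~~+~++
++~++~
~~~++~

17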